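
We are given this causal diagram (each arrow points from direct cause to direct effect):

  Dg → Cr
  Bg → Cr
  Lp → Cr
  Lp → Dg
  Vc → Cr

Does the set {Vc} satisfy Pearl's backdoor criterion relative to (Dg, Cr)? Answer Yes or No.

Backdoor paths from Dg to Cr (paths whose first edge points into Dg):
  P1: Dg <- Lp -> Cr
Condition 1 (no descendant of Dg in the set): holds — descendants of Dg are {Cr}; none are in {Vc}.
Condition 2 (every backdoor path blocked by {Vc}):
  P1: open — no interior node is in the conditioning set.
{Vc} does not satisfy the backdoor criterion.

No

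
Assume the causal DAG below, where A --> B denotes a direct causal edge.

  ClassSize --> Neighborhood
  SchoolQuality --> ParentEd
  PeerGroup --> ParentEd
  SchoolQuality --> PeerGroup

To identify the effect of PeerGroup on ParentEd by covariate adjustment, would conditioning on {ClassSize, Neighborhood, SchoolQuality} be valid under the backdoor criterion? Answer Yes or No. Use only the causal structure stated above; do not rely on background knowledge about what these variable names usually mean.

Yes

Backdoor paths from PeerGroup to ParentEd (paths whose first edge points into PeerGroup):
  P1: PeerGroup <- SchoolQuality -> ParentEd
Condition 1 (no descendant of PeerGroup in the set): holds — descendants of PeerGroup are {ParentEd}; none are in {ClassSize, Neighborhood, SchoolQuality}.
Condition 2 (every backdoor path blocked by {ClassSize, Neighborhood, SchoolQuality}):
  P1: blocked at fork node SchoolQuality ∈ conditioning set.
{ClassSize, Neighborhood, SchoolQuality} satisfies the backdoor criterion.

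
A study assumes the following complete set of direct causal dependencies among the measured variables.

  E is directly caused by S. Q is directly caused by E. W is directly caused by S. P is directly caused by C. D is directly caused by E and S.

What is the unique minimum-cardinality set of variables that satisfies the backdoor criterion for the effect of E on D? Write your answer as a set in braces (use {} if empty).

{S}

Variables eligible for adjustment (non-descendants of E, excluding E and D): {C, P, S, W}.
Backdoor paths from E to D:
  P1: E <- S -> D
The empty set is not sufficient: P1 (E <- S -> D) has no collider blocking it and no conditioned non-collider, so it is open.
Try {S}:
  P1: blocked at fork node S ∈ conditioning set.
{S} contains no descendant of E and blocks every backdoor path.
No other singleton works — e.g. {C} leaves P1 open — so {S} is the unique smallest valid adjustment set.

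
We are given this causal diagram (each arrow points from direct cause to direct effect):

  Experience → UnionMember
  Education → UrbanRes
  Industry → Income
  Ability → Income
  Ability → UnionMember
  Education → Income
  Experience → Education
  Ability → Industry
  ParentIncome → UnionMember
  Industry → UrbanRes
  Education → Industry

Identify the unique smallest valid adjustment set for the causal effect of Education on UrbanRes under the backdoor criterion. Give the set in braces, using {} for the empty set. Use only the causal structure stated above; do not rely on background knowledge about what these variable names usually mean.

Variables eligible for adjustment (non-descendants of Education, excluding Education and UrbanRes): {Ability, Experience, ParentIncome, UnionMember}.
Backdoor paths from Education to UrbanRes:
  P1: Education <- Experience -> UnionMember <- Ability -> Industry -> UrbanRes
  P2: Education <- Experience -> UnionMember <- Ability -> Income <- Industry -> UrbanRes
Each backdoor path contains an unconditioned collider, so every path is already blocked with the empty conditioning set:
  P1: blocked at collider UnionMember (neither it nor any descendant is in the conditioning set).
  P2: blocked at collider UnionMember (neither it nor any descendant is in the conditioning set).
The empty set is therefore the unique smallest valid set.

{}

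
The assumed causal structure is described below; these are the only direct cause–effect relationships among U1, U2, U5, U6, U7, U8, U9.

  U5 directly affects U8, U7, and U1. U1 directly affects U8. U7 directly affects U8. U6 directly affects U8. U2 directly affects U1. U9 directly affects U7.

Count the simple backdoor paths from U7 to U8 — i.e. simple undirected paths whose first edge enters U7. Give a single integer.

2

A backdoor path from U7 to U8 is any simple undirected path whose first edge points into U7 (i.e. leaves U7 via a parent).
Parents of U7: {U5, U9}.
Enumerating:
  P1: U7 <- U5 -> U1 -> U8
  P2: U7 <- U5 -> U8
That exhausts the simple backdoor paths. Count: 2.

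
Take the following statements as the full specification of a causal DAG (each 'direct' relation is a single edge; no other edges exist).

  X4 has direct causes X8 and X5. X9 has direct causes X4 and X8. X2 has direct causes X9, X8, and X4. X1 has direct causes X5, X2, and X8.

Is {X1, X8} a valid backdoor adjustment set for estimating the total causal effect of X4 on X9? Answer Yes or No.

No

Backdoor paths from X4 to X9 (paths whose first edge points into X4):
  P1: X4 <- X5 -> X1 <- X8 -> X9
  P2: X4 <- X5 -> X1 <- X8 -> X2 <- X9
  P3: X4 <- X5 -> X1 <- X2 <- X8 -> X9
  P4: X4 <- X5 -> X1 <- X2 <- X9
  P5: X4 <- X8 -> X9
  P6: X4 <- X8 -> X2 <- X9
  P7: X4 <- X8 -> X1 <- X2 <- X9
Condition 1 (no descendant of X4 in the set): FAILS — X1 is a descendant of X4.
Condition 2 (every backdoor path blocked by {X1, X8}):
  P1: blocked at fork node X8 ∈ conditioning set.
  P2: blocked at fork node X8 ∈ conditioning set.
  P3: blocked at fork node X8 ∈ conditioning set.
  P4: open — collider(s) X1 are conditioned on (or have a conditioned descendant) and no non-collider on the path is in the set.
  P5: blocked at fork node X8 ∈ conditioning set.
  P6: blocked at fork node X8 ∈ conditioning set.
  P7: blocked at fork node X8 ∈ conditioning set.
{X1, X8} does not satisfy the backdoor criterion.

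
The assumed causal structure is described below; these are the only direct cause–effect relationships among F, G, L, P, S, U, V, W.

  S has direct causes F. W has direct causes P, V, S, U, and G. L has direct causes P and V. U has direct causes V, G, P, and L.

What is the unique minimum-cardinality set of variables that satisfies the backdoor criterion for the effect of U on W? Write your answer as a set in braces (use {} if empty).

Variables eligible for adjustment (non-descendants of U, excluding U and W): {F, G, L, P, S, V}.
Backdoor paths from U to W:
  P1: U <- G -> W
  P2: U <- V -> L <- P -> W
  P3: U <- V -> W
  P4: U <- P -> L <- V -> W
  P5: U <- P -> W
  P6: U <- L <- V -> W
  P7: U <- L <- P -> W
The empty set is not sufficient: P1 (U <- G -> W) has no collider blocking it and no conditioned non-collider, so it is open.
Try {G, P, V}:
  P1: blocked at fork node G ∈ conditioning set.
  P2: blocked at fork node V ∈ conditioning set.
  P3: blocked at fork node V ∈ conditioning set.
  P4: blocked at fork node P ∈ conditioning set.
  P5: blocked at fork node P ∈ conditioning set.
  P6: blocked at fork node V ∈ conditioning set.
  P7: blocked at fork node P ∈ conditioning set.
{G, P, V} contains no descendant of U and blocks every backdoor path.
Every element of {G, P, V} is needed (dropping G leaves P1 open; dropping P leaves P5 open; dropping V leaves P3 open), so no proper subset is valid.
Among all size-3 subsets of the eligible variables, only {G, P, V} blocks every backdoor path, so it is the unique smallest valid adjustment set.

{G, P, V}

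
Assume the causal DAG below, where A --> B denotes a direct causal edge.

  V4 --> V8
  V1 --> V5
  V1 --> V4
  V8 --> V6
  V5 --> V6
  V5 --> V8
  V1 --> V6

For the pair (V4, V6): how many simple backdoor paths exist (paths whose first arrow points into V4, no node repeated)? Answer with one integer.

A backdoor path from V4 to V6 is any simple undirected path whose first edge points into V4 (i.e. leaves V4 via a parent).
Parents of V4: {V1}.
Enumerating:
  P1: V4 <- V1 -> V5 -> V8 -> V6
  P2: V4 <- V1 -> V5 -> V6
  P3: V4 <- V1 -> V6
That exhausts the simple backdoor paths. Count: 3.

3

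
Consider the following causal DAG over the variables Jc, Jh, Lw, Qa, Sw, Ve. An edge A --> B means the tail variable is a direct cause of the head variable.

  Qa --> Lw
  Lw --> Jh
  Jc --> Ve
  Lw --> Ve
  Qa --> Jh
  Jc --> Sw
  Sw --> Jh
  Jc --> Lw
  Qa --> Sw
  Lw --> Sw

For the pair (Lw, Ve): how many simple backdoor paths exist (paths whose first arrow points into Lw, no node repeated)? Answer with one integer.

3

A backdoor path from Lw to Ve is any simple undirected path whose first edge points into Lw (i.e. leaves Lw via a parent).
Parents of Lw: {Jc, Qa}.
Enumerating:
  P1: Lw <- Qa -> Sw <- Jc -> Ve
  P2: Lw <- Qa -> Jh <- Sw <- Jc -> Ve
  P3: Lw <- Jc -> Ve
That exhausts the simple backdoor paths. Count: 3.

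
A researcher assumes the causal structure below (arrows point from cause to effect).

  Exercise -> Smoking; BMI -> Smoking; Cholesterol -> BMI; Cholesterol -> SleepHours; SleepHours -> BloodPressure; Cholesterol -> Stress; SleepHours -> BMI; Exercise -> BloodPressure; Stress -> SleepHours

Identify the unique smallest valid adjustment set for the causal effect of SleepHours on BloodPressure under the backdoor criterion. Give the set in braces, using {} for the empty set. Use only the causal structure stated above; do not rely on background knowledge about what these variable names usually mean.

{}

Variables eligible for adjustment (non-descendants of SleepHours, excluding SleepHours and BloodPressure): {Cholesterol, Exercise, Stress}.
Backdoor paths from SleepHours to BloodPressure:
  P1: SleepHours <- Cholesterol -> BMI -> Smoking <- Exercise -> BloodPressure
  P2: SleepHours <- Stress <- Cholesterol -> BMI -> Smoking <- Exercise -> BloodPressure
Each backdoor path contains an unconditioned collider, so every path is already blocked with the empty conditioning set:
  P1: blocked at collider Smoking (neither it nor any descendant is in the conditioning set).
  P2: blocked at collider Smoking (neither it nor any descendant is in the conditioning set).
The empty set is therefore the unique smallest valid set.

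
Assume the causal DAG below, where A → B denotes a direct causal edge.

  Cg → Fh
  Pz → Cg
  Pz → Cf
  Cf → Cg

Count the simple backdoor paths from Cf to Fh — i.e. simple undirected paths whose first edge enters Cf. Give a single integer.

A backdoor path from Cf to Fh is any simple undirected path whose first edge points into Cf (i.e. leaves Cf via a parent).
Parents of Cf: {Pz}.
Enumerating:
  P1: Cf <- Pz -> Cg -> Fh
That exhausts the simple backdoor paths. Count: 1.

1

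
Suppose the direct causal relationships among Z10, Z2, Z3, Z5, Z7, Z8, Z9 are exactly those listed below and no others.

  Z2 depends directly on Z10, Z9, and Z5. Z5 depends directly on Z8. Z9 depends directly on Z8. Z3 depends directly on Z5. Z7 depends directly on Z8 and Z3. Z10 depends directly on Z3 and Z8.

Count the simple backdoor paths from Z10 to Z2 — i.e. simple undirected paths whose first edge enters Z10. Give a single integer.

7

A backdoor path from Z10 to Z2 is any simple undirected path whose first edge points into Z10 (i.e. leaves Z10 via a parent).
Parents of Z10: {Z3, Z8}.
Enumerating:
  P1: Z10 <- Z8 -> Z5 -> Z2
  P2: Z10 <- Z8 -> Z9 -> Z2
  P3: Z10 <- Z8 -> Z7 <- Z3 <- Z5 -> Z2
  P4: Z10 <- Z3 <- Z5 <- Z8 -> Z9 -> Z2
  P5: Z10 <- Z3 <- Z5 -> Z2
  P6: Z10 <- Z3 -> Z7 <- Z8 -> Z5 -> Z2
  P7: Z10 <- Z3 -> Z7 <- Z8 -> Z9 -> Z2
That exhausts the simple backdoor paths. Count: 7.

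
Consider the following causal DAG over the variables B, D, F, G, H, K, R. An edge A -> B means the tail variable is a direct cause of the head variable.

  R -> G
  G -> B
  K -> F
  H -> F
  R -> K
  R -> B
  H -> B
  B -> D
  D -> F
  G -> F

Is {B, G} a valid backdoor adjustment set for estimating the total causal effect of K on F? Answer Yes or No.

No

Backdoor paths from K to F (paths whose first edge points into K):
  P1: K <- R -> G -> B <- H -> F
  P2: K <- R -> G -> B -> D -> F
  P3: K <- R -> G -> F
  P4: K <- R -> B <- H -> F
  P5: K <- R -> B <- G -> F
  P6: K <- R -> B -> D -> F
Condition 1 (no descendant of K in the set): holds — descendants of K are {F}; none are in {B, G}.
Condition 2 (every backdoor path blocked by {B, G}):
  P1: blocked at chain node G ∈ conditioning set.
  P2: blocked at chain node G ∈ conditioning set.
  P3: blocked at chain node G ∈ conditioning set.
  P4: open — collider(s) B are conditioned on (or have a conditioned descendant) and no non-collider on the path is in the set.
  P5: blocked at fork node G ∈ conditioning set.
  P6: blocked at chain node B ∈ conditioning set.
{B, G} does not satisfy the backdoor criterion.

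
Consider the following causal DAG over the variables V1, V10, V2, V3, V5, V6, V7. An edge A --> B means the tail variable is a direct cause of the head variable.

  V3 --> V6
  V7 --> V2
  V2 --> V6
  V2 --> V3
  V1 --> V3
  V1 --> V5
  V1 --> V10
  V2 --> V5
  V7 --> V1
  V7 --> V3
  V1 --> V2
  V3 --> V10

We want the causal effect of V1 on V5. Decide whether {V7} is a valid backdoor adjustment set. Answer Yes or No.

Backdoor paths from V1 to V5 (paths whose first edge points into V1):
  P1: V1 <- V7 -> V2 -> V5
  P2: V1 <- V7 -> V3 <- V2 -> V5
  P3: V1 <- V7 -> V3 -> V6 <- V2 -> V5
Condition 1 (no descendant of V1 in the set): holds — descendants of V1 are {V10, V2, V3, V5, V6}; none are in {V7}.
Condition 2 (every backdoor path blocked by {V7}):
  P1: blocked at fork node V7 ∈ conditioning set.
  P2: blocked at fork node V7 ∈ conditioning set.
  P3: blocked at fork node V7 ∈ conditioning set.
{V7} satisfies the backdoor criterion.

Yes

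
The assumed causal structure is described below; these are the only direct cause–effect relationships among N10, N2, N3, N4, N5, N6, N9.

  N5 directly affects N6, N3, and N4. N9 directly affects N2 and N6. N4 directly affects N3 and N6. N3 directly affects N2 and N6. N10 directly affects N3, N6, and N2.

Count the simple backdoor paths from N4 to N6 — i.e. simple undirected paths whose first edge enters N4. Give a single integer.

6

A backdoor path from N4 to N6 is any simple undirected path whose first edge points into N4 (i.e. leaves N4 via a parent).
Parents of N4: {N5}.
Enumerating:
  P1: N4 <- N5 -> N3 <- N10 -> N2 <- N9 -> N6
  P2: N4 <- N5 -> N3 <- N10 -> N6
  P3: N4 <- N5 -> N3 -> N2 <- N10 -> N6
  P4: N4 <- N5 -> N3 -> N2 <- N9 -> N6
  P5: N4 <- N5 -> N3 -> N6
  P6: N4 <- N5 -> N6
That exhausts the simple backdoor paths. Count: 6.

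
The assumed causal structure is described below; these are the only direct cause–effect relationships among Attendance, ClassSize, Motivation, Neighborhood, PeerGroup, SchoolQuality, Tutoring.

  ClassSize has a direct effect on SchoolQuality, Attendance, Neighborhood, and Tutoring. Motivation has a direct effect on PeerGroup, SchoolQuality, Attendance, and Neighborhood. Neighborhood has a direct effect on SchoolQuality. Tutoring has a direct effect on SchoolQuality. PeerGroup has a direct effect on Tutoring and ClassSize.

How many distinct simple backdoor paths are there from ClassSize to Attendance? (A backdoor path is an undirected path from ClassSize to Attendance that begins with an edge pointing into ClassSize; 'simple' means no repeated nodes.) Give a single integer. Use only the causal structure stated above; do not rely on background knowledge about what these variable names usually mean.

A backdoor path from ClassSize to Attendance is any simple undirected path whose first edge points into ClassSize (i.e. leaves ClassSize via a parent).
Parents of ClassSize: {PeerGroup}.
Enumerating:
  P1: ClassSize <- PeerGroup <- Motivation -> Attendance
  P2: ClassSize <- PeerGroup -> Tutoring -> SchoolQuality <- Motivation -> Attendance
  P3: ClassSize <- PeerGroup -> Tutoring -> SchoolQuality <- Neighborhood <- Motivation -> Attendance
That exhausts the simple backdoor paths. Count: 3.

3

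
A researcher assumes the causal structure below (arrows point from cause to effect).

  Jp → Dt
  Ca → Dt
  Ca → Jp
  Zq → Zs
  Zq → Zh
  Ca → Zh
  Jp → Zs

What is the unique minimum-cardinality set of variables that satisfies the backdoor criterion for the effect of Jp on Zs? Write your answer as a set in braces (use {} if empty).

{}

Variables eligible for adjustment (non-descendants of Jp, excluding Jp and Zs): {Ca, Zh, Zq}.
Backdoor paths from Jp to Zs:
  P1: Jp <- Ca -> Zh <- Zq -> Zs
Each backdoor path contains an unconditioned collider, so every path is already blocked with the empty conditioning set:
  P1: blocked at collider Zh (neither it nor any descendant is in the conditioning set).
The empty set is therefore the unique smallest valid set.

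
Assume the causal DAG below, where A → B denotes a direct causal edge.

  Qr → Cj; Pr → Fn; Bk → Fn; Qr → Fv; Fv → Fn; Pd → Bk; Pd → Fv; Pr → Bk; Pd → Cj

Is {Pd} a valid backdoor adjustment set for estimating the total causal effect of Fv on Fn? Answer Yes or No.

Backdoor paths from Fv to Fn (paths whose first edge points into Fv):
  P1: Fv <- Qr -> Cj <- Pd -> Bk <- Pr -> Fn
  P2: Fv <- Qr -> Cj <- Pd -> Bk -> Fn
  P3: Fv <- Pd -> Bk <- Pr -> Fn
  P4: Fv <- Pd -> Bk -> Fn
Condition 1 (no descendant of Fv in the set): holds — descendants of Fv are {Fn}; none are in {Pd}.
Condition 2 (every backdoor path blocked by {Pd}):
  P1: blocked at collider Cj (neither it nor any descendant is in the conditioning set).
  P2: blocked at collider Cj (neither it nor any descendant is in the conditioning set).
  P3: blocked at fork node Pd ∈ conditioning set.
  P4: blocked at fork node Pd ∈ conditioning set.
{Pd} satisfies the backdoor criterion.

Yes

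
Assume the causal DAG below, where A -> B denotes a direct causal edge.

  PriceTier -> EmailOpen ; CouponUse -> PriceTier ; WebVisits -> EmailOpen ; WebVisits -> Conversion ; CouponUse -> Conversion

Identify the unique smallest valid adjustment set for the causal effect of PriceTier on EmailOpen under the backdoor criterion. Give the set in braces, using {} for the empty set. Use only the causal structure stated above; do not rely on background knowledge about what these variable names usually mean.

Variables eligible for adjustment (non-descendants of PriceTier, excluding PriceTier and EmailOpen): {Conversion, CouponUse, WebVisits}.
Backdoor paths from PriceTier to EmailOpen:
  P1: PriceTier <- CouponUse -> Conversion <- WebVisits -> EmailOpen
Each backdoor path contains an unconditioned collider, so every path is already blocked with the empty conditioning set:
  P1: blocked at collider Conversion (neither it nor any descendant is in the conditioning set).
The empty set is therefore the unique smallest valid set.

{}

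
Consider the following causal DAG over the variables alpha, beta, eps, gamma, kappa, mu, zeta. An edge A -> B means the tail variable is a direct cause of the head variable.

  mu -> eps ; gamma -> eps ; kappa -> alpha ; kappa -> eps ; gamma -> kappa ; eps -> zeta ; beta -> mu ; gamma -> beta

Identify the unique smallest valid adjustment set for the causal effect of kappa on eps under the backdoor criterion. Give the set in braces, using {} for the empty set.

Variables eligible for adjustment (non-descendants of kappa, excluding kappa and eps): {beta, gamma, mu}.
Backdoor paths from kappa to eps:
  P1: kappa <- gamma -> beta -> mu -> eps
  P2: kappa <- gamma -> eps
The empty set is not sufficient: P1 (kappa <- gamma -> beta -> mu -> eps) has no collider blocking it and no conditioned non-collider, so it is open.
Try {gamma}:
  P1: blocked at fork node gamma ∈ conditioning set.
  P2: blocked at fork node gamma ∈ conditioning set.
{gamma} contains no descendant of kappa and blocks every backdoor path.
No other singleton works — e.g. {beta} leaves P2 open — so {gamma} is the unique smallest valid adjustment set.

{gamma}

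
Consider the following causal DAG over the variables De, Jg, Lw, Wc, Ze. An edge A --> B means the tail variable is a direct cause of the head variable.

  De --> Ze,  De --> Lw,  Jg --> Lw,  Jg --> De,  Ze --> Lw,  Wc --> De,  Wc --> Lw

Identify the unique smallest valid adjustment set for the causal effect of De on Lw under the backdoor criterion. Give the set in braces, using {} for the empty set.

Variables eligible for adjustment (non-descendants of De, excluding De and Lw): {Jg, Wc}.
Backdoor paths from De to Lw:
  P1: De <- Wc -> Lw
  P2: De <- Jg -> Lw
The empty set is not sufficient: P1 (De <- Wc -> Lw) has no collider blocking it and no conditioned non-collider, so it is open.
Try {Jg, Wc}:
  P1: blocked at fork node Wc ∈ conditioning set.
  P2: blocked at fork node Jg ∈ conditioning set.
{Jg, Wc} contains no descendant of De and blocks every backdoor path.
Every element of {Jg, Wc} is needed (dropping Jg leaves P2 open; dropping Wc leaves P1 open), so no proper subset is valid.
Among all size-2 subsets of the eligible variables, only {Jg, Wc} blocks every backdoor path, so it is the unique smallest valid adjustment set.

{Jg, Wc}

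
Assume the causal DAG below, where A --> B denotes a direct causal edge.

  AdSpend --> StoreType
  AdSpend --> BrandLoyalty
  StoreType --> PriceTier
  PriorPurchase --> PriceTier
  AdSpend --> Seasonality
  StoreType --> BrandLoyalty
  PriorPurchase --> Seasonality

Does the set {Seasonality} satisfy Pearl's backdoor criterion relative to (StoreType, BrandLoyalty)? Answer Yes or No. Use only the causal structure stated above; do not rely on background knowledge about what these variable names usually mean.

No

Backdoor paths from StoreType to BrandLoyalty (paths whose first edge points into StoreType):
  P1: StoreType <- AdSpend -> BrandLoyalty
Condition 1 (no descendant of StoreType in the set): holds — descendants of StoreType are {BrandLoyalty, PriceTier}; none are in {Seasonality}.
Condition 2 (every backdoor path blocked by {Seasonality}):
  P1: open — no interior node is in the conditioning set.
{Seasonality} does not satisfy the backdoor criterion.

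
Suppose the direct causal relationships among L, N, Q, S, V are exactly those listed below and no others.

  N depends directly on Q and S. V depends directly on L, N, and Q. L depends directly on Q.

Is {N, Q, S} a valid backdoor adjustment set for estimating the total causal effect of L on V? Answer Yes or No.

Yes

Backdoor paths from L to V (paths whose first edge points into L):
  P1: L <- Q -> N -> V
  P2: L <- Q -> V
Condition 1 (no descendant of L in the set): holds — descendants of L are {V}; none are in {N, Q, S}.
Condition 2 (every backdoor path blocked by {N, Q, S}):
  P1: blocked at fork node Q ∈ conditioning set.
  P2: blocked at fork node Q ∈ conditioning set.
{N, Q, S} satisfies the backdoor criterion.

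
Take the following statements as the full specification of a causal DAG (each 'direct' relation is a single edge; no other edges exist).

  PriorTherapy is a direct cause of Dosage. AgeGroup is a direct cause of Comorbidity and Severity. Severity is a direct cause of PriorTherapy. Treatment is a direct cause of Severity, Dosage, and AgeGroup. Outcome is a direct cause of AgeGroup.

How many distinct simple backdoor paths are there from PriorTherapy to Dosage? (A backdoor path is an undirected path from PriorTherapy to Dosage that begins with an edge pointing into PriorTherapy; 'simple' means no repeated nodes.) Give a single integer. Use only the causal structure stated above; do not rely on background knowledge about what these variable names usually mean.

A backdoor path from PriorTherapy to Dosage is any simple undirected path whose first edge points into PriorTherapy (i.e. leaves PriorTherapy via a parent).
Parents of PriorTherapy: {Severity}.
Enumerating:
  P1: PriorTherapy <- Severity <- Treatment -> Dosage
  P2: PriorTherapy <- Severity <- AgeGroup <- Treatment -> Dosage
That exhausts the simple backdoor paths. Count: 2.

2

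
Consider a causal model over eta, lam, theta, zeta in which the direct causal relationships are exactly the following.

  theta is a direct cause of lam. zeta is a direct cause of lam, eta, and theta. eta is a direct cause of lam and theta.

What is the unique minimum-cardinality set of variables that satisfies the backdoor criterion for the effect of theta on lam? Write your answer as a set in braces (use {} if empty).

{eta, zeta}

Variables eligible for adjustment (non-descendants of theta, excluding theta and lam): {eta, zeta}.
Backdoor paths from theta to lam:
  P1: theta <- zeta -> eta -> lam
  P2: theta <- zeta -> lam
  P3: theta <- eta <- zeta -> lam
  P4: theta <- eta -> lam
The empty set is not sufficient: P1 (theta <- zeta -> eta -> lam) has no collider blocking it and no conditioned non-collider, so it is open.
Try {eta, zeta}:
  P1: blocked at fork node zeta ∈ conditioning set.
  P2: blocked at fork node zeta ∈ conditioning set.
  P3: blocked at chain node eta ∈ conditioning set.
  P4: blocked at fork node eta ∈ conditioning set.
{eta, zeta} contains no descendant of theta and blocks every backdoor path.
Every element of {eta, zeta} is needed (dropping eta leaves P4 open; dropping zeta leaves P2 open), so no proper subset is valid.
Among all size-2 subsets of the eligible variables, only {eta, zeta} blocks every backdoor path, so it is the unique smallest valid adjustment set.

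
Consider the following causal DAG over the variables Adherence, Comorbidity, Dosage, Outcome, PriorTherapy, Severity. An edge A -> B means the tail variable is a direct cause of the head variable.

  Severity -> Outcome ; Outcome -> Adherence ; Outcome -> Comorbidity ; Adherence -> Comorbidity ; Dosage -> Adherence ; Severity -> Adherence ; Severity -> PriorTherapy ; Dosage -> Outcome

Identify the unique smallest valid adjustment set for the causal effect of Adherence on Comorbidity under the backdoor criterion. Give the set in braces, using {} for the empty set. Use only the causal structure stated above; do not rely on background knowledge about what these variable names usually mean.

Variables eligible for adjustment (non-descendants of Adherence, excluding Adherence and Comorbidity): {Dosage, Outcome, PriorTherapy, Severity}.
Backdoor paths from Adherence to Comorbidity:
  P1: Adherence <- Dosage -> Outcome -> Comorbidity
  P2: Adherence <- Severity -> Outcome -> Comorbidity
  P3: Adherence <- Outcome -> Comorbidity
The empty set is not sufficient: P1 (Adherence <- Dosage -> Outcome -> Comorbidity) has no collider blocking it and no conditioned non-collider, so it is open.
Try {Outcome}:
  P1: blocked at chain node Outcome ∈ conditioning set.
  P2: blocked at chain node Outcome ∈ conditioning set.
  P3: blocked at fork node Outcome ∈ conditioning set.
{Outcome} contains no descendant of Adherence and blocks every backdoor path.
No other singleton works — e.g. {Dosage} leaves P2 open — so {Outcome} is the unique smallest valid adjustment set.

{Outcome}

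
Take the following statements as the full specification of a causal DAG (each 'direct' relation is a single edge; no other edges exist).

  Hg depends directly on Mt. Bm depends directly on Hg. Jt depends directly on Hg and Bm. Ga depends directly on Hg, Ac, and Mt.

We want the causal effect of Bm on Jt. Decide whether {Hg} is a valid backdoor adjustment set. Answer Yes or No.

Backdoor paths from Bm to Jt (paths whose first edge points into Bm):
  P1: Bm <- Hg -> Jt
Condition 1 (no descendant of Bm in the set): holds — descendants of Bm are {Jt}; none are in {Hg}.
Condition 2 (every backdoor path blocked by {Hg}):
  P1: blocked at fork node Hg ∈ conditioning set.
{Hg} satisfies the backdoor criterion.

Yes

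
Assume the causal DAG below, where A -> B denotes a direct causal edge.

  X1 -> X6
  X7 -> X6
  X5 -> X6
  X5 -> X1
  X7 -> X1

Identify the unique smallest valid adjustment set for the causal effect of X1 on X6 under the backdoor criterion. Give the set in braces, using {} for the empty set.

Variables eligible for adjustment (non-descendants of X1, excluding X1 and X6): {X5, X7}.
Backdoor paths from X1 to X6:
  P1: X1 <- X5 -> X6
  P2: X1 <- X7 -> X6
The empty set is not sufficient: P1 (X1 <- X5 -> X6) has no collider blocking it and no conditioned non-collider, so it is open.
Try {X5, X7}:
  P1: blocked at fork node X5 ∈ conditioning set.
  P2: blocked at fork node X7 ∈ conditioning set.
{X5, X7} contains no descendant of X1 and blocks every backdoor path.
Every element of {X5, X7} is needed (dropping X5 leaves P1 open; dropping X7 leaves P2 open), so no proper subset is valid.
Among all size-2 subsets of the eligible variables, only {X5, X7} blocks every backdoor path, so it is the unique smallest valid adjustment set.

{X5, X7}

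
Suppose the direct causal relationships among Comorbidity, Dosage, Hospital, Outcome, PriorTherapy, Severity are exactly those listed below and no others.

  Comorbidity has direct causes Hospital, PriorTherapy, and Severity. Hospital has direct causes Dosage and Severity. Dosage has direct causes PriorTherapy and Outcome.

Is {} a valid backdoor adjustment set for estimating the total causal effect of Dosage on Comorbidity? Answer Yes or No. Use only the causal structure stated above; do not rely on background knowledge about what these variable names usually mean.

No

Backdoor paths from Dosage to Comorbidity (paths whose first edge points into Dosage):
  P1: Dosage <- PriorTherapy -> Comorbidity
Condition 1 (no descendant of Dosage in the set): holds — descendants of Dosage are {Comorbidity, Hospital}; none are in {}.
Condition 2 (every backdoor path blocked by {}):
  P1: open — no interior node is in the conditioning set.
{} does not satisfy the backdoor criterion.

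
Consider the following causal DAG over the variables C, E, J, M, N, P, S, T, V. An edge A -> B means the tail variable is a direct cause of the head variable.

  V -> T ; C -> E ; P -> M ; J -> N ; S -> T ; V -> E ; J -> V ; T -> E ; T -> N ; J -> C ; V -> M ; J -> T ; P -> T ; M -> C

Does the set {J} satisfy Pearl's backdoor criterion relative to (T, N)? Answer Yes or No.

Yes

Backdoor paths from T to N (paths whose first edge points into T):
  P1: T <- J -> N
  P2: T <- P -> M <- V <- J -> N
  P3: T <- P -> M <- V -> E <- C <- J -> N
  P4: T <- P -> M -> C <- J -> N
  P5: T <- P -> M -> C -> E <- V <- J -> N
  P6: T <- V <- J -> N
  P7: T <- V -> M -> C <- J -> N
  P8: T <- V -> E <- C <- J -> N
Condition 1 (no descendant of T in the set): holds — descendants of T are {E, N}; none are in {J}.
Condition 2 (every backdoor path blocked by {J}):
  P1: blocked at fork node J ∈ conditioning set.
  P2: blocked at collider M (neither it nor any descendant is in the conditioning set).
  P3: blocked at collider M (neither it nor any descendant is in the conditioning set).
  P4: blocked at collider C (neither it nor any descendant is in the conditioning set).
  P5: blocked at collider E (neither it nor any descendant is in the conditioning set).
  P6: blocked at fork node J ∈ conditioning set.
  P7: blocked at collider C (neither it nor any descendant is in the conditioning set).
  P8: blocked at collider E (neither it nor any descendant is in the conditioning set).
{J} satisfies the backdoor criterion.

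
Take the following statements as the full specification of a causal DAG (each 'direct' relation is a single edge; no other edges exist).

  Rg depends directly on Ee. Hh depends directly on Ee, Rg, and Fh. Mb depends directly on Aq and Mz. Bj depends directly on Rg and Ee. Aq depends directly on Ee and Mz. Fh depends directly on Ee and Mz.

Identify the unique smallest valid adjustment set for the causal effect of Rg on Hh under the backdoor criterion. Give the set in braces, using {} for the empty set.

Variables eligible for adjustment (non-descendants of Rg, excluding Rg and Hh): {Aq, Ee, Fh, Mb, Mz}.
Backdoor paths from Rg to Hh:
  P1: Rg <- Ee -> Aq <- Mz -> Fh -> Hh
  P2: Rg <- Ee -> Aq -> Mb <- Mz -> Fh -> Hh
  P3: Rg <- Ee -> Fh -> Hh
  P4: Rg <- Ee -> Hh
The empty set is not sufficient: P3 (Rg <- Ee -> Fh -> Hh) has no collider blocking it and no conditioned non-collider, so it is open.
Try {Ee}:
  P1: blocked at fork node Ee ∈ conditioning set.
  P2: blocked at fork node Ee ∈ conditioning set.
  P3: blocked at fork node Ee ∈ conditioning set.
  P4: blocked at fork node Ee ∈ conditioning set.
{Ee} contains no descendant of Rg and blocks every backdoor path.
No other singleton works — e.g. {Mz} leaves P3 open — so {Ee} is the unique smallest valid adjustment set.

{Ee}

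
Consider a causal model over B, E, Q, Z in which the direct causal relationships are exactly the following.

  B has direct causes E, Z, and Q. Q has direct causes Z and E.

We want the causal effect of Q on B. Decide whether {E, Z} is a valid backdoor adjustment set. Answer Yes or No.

Backdoor paths from Q to B (paths whose first edge points into Q):
  P1: Q <- Z -> B
  P2: Q <- E -> B
Condition 1 (no descendant of Q in the set): holds — descendants of Q are {B}; none are in {E, Z}.
Condition 2 (every backdoor path blocked by {E, Z}):
  P1: blocked at fork node Z ∈ conditioning set.
  P2: blocked at fork node E ∈ conditioning set.
{E, Z} satisfies the backdoor criterion.

Yes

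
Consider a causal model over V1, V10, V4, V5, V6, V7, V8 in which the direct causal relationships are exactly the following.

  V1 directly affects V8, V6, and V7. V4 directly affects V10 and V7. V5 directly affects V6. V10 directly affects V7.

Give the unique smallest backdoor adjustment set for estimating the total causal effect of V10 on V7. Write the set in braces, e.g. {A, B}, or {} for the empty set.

{V4}

Variables eligible for adjustment (non-descendants of V10, excluding V10 and V7): {V1, V4, V5, V6, V8}.
Backdoor paths from V10 to V7:
  P1: V10 <- V4 -> V7
The empty set is not sufficient: P1 (V10 <- V4 -> V7) has no collider blocking it and no conditioned non-collider, so it is open.
Try {V4}:
  P1: blocked at fork node V4 ∈ conditioning set.
{V4} contains no descendant of V10 and blocks every backdoor path.
No other singleton works — e.g. {V1} leaves P1 open — so {V4} is the unique smallest valid adjustment set.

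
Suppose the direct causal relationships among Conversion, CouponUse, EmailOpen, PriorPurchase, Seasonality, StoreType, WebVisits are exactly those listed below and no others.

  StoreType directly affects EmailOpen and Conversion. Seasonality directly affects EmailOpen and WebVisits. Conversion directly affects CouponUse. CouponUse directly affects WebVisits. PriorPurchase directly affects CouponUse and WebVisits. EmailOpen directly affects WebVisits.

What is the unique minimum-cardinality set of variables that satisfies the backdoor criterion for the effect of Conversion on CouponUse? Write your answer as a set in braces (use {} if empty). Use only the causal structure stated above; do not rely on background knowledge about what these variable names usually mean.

Variables eligible for adjustment (non-descendants of Conversion, excluding Conversion and CouponUse): {EmailOpen, PriorPurchase, Seasonality, StoreType}.
Backdoor paths from Conversion to CouponUse:
  P1: Conversion <- StoreType -> EmailOpen <- Seasonality -> WebVisits <- PriorPurchase -> CouponUse
  P2: Conversion <- StoreType -> EmailOpen <- Seasonality -> WebVisits <- CouponUse
  P3: Conversion <- StoreType -> EmailOpen -> WebVisits <- PriorPurchase -> CouponUse
  P4: Conversion <- StoreType -> EmailOpen -> WebVisits <- CouponUse
Each backdoor path contains an unconditioned collider, so every path is already blocked with the empty conditioning set:
  P1: blocked at collider EmailOpen (neither it nor any descendant is in the conditioning set).
  P2: blocked at collider EmailOpen (neither it nor any descendant is in the conditioning set).
  P3: blocked at collider WebVisits (neither it nor any descendant is in the conditioning set).
  P4: blocked at collider WebVisits (neither it nor any descendant is in the conditioning set).
The empty set is therefore the unique smallest valid set.

{}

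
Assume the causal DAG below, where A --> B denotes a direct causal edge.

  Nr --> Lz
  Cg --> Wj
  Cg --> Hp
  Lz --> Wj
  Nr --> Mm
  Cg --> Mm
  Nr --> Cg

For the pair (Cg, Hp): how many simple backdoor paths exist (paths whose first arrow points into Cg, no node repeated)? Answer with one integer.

A backdoor path from Cg to Hp is any simple undirected path whose first edge points into Cg (i.e. leaves Cg via a parent).
Parents of Cg: {Nr}.
No simple path from any parent of Cg reaches Hp without revisiting Cg, so there are no backdoor paths.

0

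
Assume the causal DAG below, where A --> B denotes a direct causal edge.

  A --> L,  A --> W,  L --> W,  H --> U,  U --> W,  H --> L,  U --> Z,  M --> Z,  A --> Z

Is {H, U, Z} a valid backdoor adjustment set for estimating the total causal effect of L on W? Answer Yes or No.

Backdoor paths from L to W (paths whose first edge points into L):
  P1: L <- H -> U -> W
  P2: L <- H -> U -> Z <- A -> W
  P3: L <- A -> W
  P4: L <- A -> Z <- U -> W
Condition 1 (no descendant of L in the set): holds — descendants of L are {W}; none are in {H, U, Z}.
Condition 2 (every backdoor path blocked by {H, U, Z}):
  P1: blocked at fork node H ∈ conditioning set.
  P2: blocked at fork node H ∈ conditioning set.
  P3: open — no interior node is in the conditioning set.
  P4: blocked at fork node U ∈ conditioning set.
{H, U, Z} does not satisfy the backdoor criterion.

No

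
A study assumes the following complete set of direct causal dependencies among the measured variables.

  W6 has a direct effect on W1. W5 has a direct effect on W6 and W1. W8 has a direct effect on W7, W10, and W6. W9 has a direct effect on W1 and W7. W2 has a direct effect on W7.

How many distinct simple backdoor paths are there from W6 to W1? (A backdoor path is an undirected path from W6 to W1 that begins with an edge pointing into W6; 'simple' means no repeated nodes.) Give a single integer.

2

A backdoor path from W6 to W1 is any simple undirected path whose first edge points into W6 (i.e. leaves W6 via a parent).
Parents of W6: {W5, W8}.
Enumerating:
  P1: W6 <- W5 -> W1
  P2: W6 <- W8 -> W7 <- W9 -> W1
That exhausts the simple backdoor paths. Count: 2.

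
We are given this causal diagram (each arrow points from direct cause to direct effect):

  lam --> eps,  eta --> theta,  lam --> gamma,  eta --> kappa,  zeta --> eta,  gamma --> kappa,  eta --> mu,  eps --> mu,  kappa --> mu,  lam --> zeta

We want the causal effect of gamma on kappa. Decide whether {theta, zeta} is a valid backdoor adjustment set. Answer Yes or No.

Yes

Backdoor paths from gamma to kappa (paths whose first edge points into gamma):
  P1: gamma <- lam -> zeta -> eta -> kappa
  P2: gamma <- lam -> zeta -> eta -> mu <- kappa
  P3: gamma <- lam -> eps -> mu <- eta -> kappa
  P4: gamma <- lam -> eps -> mu <- kappa
Condition 1 (no descendant of gamma in the set): holds — descendants of gamma are {kappa, mu}; none are in {theta, zeta}.
Condition 2 (every backdoor path blocked by {theta, zeta}):
  P1: blocked at chain node zeta ∈ conditioning set.
  P2: blocked at chain node zeta ∈ conditioning set.
  P3: blocked at collider mu (neither it nor any descendant is in the conditioning set).
  P4: blocked at collider mu (neither it nor any descendant is in the conditioning set).
{theta, zeta} satisfies the backdoor criterion.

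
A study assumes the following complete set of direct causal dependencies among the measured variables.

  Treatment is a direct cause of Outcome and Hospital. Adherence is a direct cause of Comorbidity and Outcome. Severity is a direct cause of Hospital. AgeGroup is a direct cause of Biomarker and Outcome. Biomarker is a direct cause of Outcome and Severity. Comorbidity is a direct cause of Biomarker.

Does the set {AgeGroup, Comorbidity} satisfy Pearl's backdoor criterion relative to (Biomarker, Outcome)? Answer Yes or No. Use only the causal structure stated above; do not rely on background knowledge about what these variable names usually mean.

Yes

Backdoor paths from Biomarker to Outcome (paths whose first edge points into Biomarker):
  P1: Biomarker <- AgeGroup -> Outcome
  P2: Biomarker <- Comorbidity <- Adherence -> Outcome
Condition 1 (no descendant of Biomarker in the set): holds — descendants of Biomarker are {Hospital, Outcome, Severity}; none are in {AgeGroup, Comorbidity}.
Condition 2 (every backdoor path blocked by {AgeGroup, Comorbidity}):
  P1: blocked at fork node AgeGroup ∈ conditioning set.
  P2: blocked at chain node Comorbidity ∈ conditioning set.
{AgeGroup, Comorbidity} satisfies the backdoor criterion.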